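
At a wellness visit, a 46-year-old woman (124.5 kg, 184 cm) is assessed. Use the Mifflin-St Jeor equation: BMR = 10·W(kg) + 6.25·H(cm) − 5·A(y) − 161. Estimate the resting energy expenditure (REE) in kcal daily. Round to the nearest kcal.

2004 kcal daily

Mifflin-St Jeor (female): BMR = 10(124.5) + 6.25(184) − 5(46) − 161 = 1245 + 1150 − 230 − 161 = 2004 kcal/day.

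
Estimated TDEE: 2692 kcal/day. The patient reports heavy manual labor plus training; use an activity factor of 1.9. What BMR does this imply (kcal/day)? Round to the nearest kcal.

BMR = TEE ÷ activity factor = 2692 ÷ 1.9 = 1416.8421 kcal/day.

1417 kcal/day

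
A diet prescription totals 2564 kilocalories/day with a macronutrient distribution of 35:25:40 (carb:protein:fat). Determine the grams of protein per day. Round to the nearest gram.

160 g/day

Protein energy = 25% × 2564 = 641 kcal.
At 4 kcal/g: 641 ÷ 4 = 160.25 g.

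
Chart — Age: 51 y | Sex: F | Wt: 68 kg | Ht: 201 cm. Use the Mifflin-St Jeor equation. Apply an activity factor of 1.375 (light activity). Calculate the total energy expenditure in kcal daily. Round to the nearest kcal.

Mifflin-St Jeor (female): BMR = 10(68) + 6.25(201) − 5(51) − 161 = 680 + 1256.25 − 255 − 161 = 1520.25 kcal/day.
TEE = BMR × activity factor = 1520.25 × 1.375 = 2090.3438 kcal/day.

2090 kcal daily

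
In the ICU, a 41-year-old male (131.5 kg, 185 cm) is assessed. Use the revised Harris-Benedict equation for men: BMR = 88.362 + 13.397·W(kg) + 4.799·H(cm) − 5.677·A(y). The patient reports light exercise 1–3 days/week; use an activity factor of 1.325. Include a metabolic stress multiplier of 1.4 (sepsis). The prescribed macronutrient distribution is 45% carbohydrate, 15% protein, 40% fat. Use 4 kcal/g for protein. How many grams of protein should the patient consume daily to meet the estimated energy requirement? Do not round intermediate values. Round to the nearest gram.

Harris-Benedict: BMR = 88.362 + 13.397(131.5) + 4.799(185) − 5.677(41) = 2505.1255 kcal/day.
TEE = 2505.1255 × 1.325 = 3319.2913 kcal/day.
With stress factor 1.4: 3319.2913 × 1.4 = 4647.0078 kcal/day.
Protein energy = 15% × 4647.0078 = 697.0512 kcal.
Protein = 697.0512 ÷ 4 kcal/g = 174.2628 g.

174 g/day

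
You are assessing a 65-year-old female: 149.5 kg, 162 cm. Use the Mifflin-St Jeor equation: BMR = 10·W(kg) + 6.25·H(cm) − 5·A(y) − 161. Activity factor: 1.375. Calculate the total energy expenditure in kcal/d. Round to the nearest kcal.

2780 kcal/d

Mifflin-St Jeor (female): BMR = 10(149.5) + 6.25(162) − 5(65) − 161 = 1495 + 1012.5 − 325 − 161 = 2021.5 kcal/day.
TEE = BMR × activity factor = 2021.5 × 1.375 = 2779.5625 kcal/day.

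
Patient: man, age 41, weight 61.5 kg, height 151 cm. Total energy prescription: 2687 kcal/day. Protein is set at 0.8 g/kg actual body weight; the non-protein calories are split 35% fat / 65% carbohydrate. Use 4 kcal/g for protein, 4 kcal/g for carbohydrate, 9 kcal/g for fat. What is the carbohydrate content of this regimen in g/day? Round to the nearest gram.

Protein = 0.8 × 61.5 = 49.2 g → 49.2 × 4 = 196.8 kcal.
Non-protein calories = 2687 − 196.8 = 2490.2 kcal.
Fat: 35% × 2490.2 = 871.57 kcal; carbohydrate: 1618.63 kcal.
Carbohydrate: 1618.63 kcal ÷ 4 kcal/g = 404.6575 g.

405 g/day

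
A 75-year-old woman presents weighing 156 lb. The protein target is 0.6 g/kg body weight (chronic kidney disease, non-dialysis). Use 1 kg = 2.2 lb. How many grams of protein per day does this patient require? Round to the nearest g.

Weight in kg = 156 ÷ 2.2 = 70.9091 kg.
Protein = 0.6 g/kg × 70.9091 kg = 42.5455 g/day.

43 g/day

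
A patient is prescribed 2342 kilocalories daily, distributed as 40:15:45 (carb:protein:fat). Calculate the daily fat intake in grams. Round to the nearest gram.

Fat energy = 45% × 2342 = 1053.9 kcal.
At 9 kcal/g: 1053.9 ÷ 9 = 117.1 g.

117 g/day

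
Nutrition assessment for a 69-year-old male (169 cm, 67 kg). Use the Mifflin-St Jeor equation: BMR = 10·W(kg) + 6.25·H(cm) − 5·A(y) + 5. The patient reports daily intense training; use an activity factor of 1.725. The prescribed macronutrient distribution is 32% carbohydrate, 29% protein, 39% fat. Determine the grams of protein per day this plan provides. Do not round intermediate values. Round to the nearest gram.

Mifflin-St Jeor (male): BMR = 10(67) + 6.25(169) − 5(69) + 5 = 670 + 1056.25 − 345 + 5 = 1386.25 kcal/day.
TEE = 1386.25 × 1.725 = 2391.2813 kcal/day.
Protein energy = 29% × 2391.2813 = 693.4716 kcal.
Protein = 693.4716 ÷ 4 kcal/g = 173.3679 g.

173 g/day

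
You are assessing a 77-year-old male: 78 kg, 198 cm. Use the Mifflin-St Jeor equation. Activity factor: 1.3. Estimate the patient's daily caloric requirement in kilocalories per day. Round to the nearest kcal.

Mifflin-St Jeor (male): BMR = 10(78) + 6.25(198) − 5(77) + 5 = 780 + 1237.5 − 385 + 5 = 1637.5 kcal/day.
TEE = BMR × activity factor = 1637.5 × 1.3 = 2128.75 kcal/day.

2129 kilocalories per day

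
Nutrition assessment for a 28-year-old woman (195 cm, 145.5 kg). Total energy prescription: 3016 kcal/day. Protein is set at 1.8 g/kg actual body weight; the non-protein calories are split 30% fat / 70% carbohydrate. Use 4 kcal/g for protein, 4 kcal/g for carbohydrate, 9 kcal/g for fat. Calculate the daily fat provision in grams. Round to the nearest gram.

66 g/day

Protein = 1.8 × 145.5 = 261.9 g → 261.9 × 4 = 1047.6 kcal.
Non-protein calories = 3016 − 1047.6 = 1968.4 kcal.
Fat: 30% × 1968.4 = 590.52 kcal; carbohydrate: 1377.88 kcal.
Fat: 590.52 kcal ÷ 9 kcal/g = 65.6133 g.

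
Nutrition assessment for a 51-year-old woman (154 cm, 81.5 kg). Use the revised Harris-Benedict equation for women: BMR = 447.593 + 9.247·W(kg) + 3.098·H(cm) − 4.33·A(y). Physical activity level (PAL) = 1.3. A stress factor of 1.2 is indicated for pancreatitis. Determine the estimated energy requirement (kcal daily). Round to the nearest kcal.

Harris-Benedict: BMR = 447.593 + 9.247(81.5) + 3.098(154) − 4.33(51) = 1457.4855 kcal/day.
TEE = BMR × activity factor = 1457.4855 × 1.3 = 1894.7312 kcal/day.
Apply stress factor: 1894.7312 × 1.2 = 2273.6774 kcal/day.

2274 kcal daily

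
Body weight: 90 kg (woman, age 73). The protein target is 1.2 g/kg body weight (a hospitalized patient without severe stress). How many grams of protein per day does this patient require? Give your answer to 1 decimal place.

Protein = 1.2 g/kg × 90 kg = 108 g/day.

108.0 g/day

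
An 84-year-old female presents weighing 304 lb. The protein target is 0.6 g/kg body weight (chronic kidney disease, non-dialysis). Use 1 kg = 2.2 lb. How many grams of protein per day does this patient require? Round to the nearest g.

Weight in kg = 304 ÷ 2.2 = 138.1818 kg.
Protein = 0.6 g/kg × 138.1818 kg = 82.9091 g/day.

83 g/day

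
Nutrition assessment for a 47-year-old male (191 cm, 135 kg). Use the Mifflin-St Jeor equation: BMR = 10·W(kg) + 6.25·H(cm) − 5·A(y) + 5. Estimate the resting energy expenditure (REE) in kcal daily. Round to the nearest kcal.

Mifflin-St Jeor (male): BMR = 10(135) + 6.25(191) − 5(47) + 5 = 1350 + 1193.75 − 235 + 5 = 2313.75 kcal/day.

2314 kcal daily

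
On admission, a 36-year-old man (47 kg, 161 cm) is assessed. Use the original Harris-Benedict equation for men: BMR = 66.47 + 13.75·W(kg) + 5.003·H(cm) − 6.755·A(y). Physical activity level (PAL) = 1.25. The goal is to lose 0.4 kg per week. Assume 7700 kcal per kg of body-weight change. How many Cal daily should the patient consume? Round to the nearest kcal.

Harris-Benedict: BMR = 66.47 + 13.75(47) + 5.003(161) − 6.755(36) = 1275.023 kcal/day.
TEE = 1275.023 × 1.25 = 1593.7788 kcal/day.
Required daily deficit = 0.4 × 7700 ÷ 7 = 440 kcal/day.
Target intake = 1593.7788 − 440 = 1153.7788 kcal/day.

1154 Cal daily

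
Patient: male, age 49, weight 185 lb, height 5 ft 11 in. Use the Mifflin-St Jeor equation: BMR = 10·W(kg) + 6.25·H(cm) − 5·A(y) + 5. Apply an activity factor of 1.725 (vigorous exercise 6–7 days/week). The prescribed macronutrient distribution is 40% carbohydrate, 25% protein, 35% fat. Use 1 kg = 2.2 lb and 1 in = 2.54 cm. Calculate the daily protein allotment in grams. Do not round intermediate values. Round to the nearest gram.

Convert to metric: weight = 185 ÷ 2.2 = 84.0909 kg; height = (5×12 + 11) × 2.54 = 71 × 2.54 = 180.34 cm.
Mifflin-St Jeor (male): BMR = 10(84.0909) + 6.25(180.34) − 5(49) + 5 = 840.9091 + 1127.125 − 245 + 5 = 1728.0341 kcal/day.
TEE = 1728.0341 × 1.725 = 2980.8588 kcal/day.
Protein energy = 25% × 2980.8588 = 745.2147 kcal.
Protein = 745.2147 ÷ 4 kcal/g = 186.3037 g.

186 g/day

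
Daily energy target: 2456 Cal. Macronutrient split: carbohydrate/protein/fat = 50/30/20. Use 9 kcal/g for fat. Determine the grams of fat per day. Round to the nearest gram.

55 g/day

Fat energy = 20% × 2456 = 491.2 kcal.
At 9 kcal/g: 491.2 ÷ 9 = 54.5778 g.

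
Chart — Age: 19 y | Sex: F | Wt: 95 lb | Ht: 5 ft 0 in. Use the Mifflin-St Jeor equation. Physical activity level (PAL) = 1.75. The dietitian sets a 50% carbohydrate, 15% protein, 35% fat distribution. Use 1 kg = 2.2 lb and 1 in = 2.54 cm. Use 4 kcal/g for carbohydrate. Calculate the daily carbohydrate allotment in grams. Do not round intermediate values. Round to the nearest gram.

247 g/day

Convert to metric: weight = 95 ÷ 2.2 = 43.1818 kg; height = (5×12 + 0) × 2.54 = 60 × 2.54 = 152.4 cm.
Mifflin-St Jeor (female): BMR = 10(43.1818) + 6.25(152.4) − 5(19) − 161 = 431.8182 + 952.5 − 95 − 161 = 1128.3182 kcal/day.
TEE = 1128.3182 × 1.75 = 1974.5568 kcal/day.
Carbohydrate energy = 50% × 1974.5568 = 987.2784 kcal.
Carbohydrate = 987.2784 ÷ 4 kcal/g = 246.8196 g.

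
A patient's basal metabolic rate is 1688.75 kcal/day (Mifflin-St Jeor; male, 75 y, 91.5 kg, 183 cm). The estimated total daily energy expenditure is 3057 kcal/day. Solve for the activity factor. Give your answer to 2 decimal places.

1.81

Activity factor = TEE ÷ BMR = 3057 ÷ 1688.75 = 1.81.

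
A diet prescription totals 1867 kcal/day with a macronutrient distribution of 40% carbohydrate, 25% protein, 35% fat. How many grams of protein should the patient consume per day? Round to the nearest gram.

117 g/day

Protein energy = 25% × 1867 = 466.75 kcal.
At 4 kcal/g: 466.75 ÷ 4 = 116.6875 g.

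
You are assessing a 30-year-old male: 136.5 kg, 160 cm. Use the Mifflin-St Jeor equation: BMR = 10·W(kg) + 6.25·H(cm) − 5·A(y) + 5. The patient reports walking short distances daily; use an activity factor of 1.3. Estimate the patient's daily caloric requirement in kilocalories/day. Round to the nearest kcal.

Mifflin-St Jeor (male): BMR = 10(136.5) + 6.25(160) − 5(30) + 5 = 1365 + 1000 − 150 + 5 = 2220 kcal/day.
TEE = BMR × activity factor = 2220 × 1.3 = 2886 kcal/day.

2886 kilocalories/day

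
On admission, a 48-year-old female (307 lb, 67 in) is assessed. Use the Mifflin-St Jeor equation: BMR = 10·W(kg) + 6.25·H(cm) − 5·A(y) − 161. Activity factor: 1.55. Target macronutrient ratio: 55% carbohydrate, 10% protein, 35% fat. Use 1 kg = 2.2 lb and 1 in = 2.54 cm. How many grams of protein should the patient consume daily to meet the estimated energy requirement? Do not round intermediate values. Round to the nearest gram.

80 g/day

Convert to metric: weight = 307 ÷ 2.2 = 139.5455 kg; height = 67 × 2.54 = 170.18 cm.
Mifflin-St Jeor (female): BMR = 10(139.5455) + 6.25(170.18) − 5(48) − 161 = 1395.4545 + 1063.625 − 240 − 161 = 2058.0795 kcal/day.
TEE = 2058.0795 × 1.55 = 3190.0233 kcal/day.
Protein energy = 10% × 3190.0233 = 319.0023 kcal.
Protein = 319.0023 ÷ 4 kcal/g = 79.7506 g.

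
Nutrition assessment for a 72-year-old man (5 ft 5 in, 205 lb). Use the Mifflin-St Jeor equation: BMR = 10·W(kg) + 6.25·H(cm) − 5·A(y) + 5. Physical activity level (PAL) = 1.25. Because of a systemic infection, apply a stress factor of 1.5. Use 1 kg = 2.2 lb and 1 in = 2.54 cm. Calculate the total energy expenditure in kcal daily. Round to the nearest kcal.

3016 kcal daily

Convert to metric: weight = 205 ÷ 2.2 = 93.1818 kg; height = (5×12 + 5) × 2.54 = 65 × 2.54 = 165.1 cm.
Mifflin-St Jeor (male): BMR = 10(93.1818) + 6.25(165.1) − 5(72) + 5 = 931.8182 + 1031.875 − 360 + 5 = 1608.6932 kcal/day.
TEE = BMR × activity factor = 1608.6932 × 1.25 = 2010.8665 kcal/day.
Apply stress factor: 2010.8665 × 1.5 = 3016.2997 kcal/day.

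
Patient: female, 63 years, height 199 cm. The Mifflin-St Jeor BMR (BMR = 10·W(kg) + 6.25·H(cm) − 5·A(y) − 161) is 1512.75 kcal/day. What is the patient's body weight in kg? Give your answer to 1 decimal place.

1512.75 = 10·W + 6.25(199) − 5(63) − 161
10·W = 1512.75 − 767.75 = 745, so W = 74.5 kg.

74.5 kg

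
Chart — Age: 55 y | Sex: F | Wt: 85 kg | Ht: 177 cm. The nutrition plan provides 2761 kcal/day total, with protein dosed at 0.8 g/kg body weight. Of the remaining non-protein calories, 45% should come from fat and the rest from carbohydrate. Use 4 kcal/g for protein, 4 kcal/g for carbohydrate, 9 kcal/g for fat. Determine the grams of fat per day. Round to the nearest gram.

Protein = 0.8 × 85 = 68 g → 68 × 4 = 272 kcal.
Non-protein calories = 2761 − 272 = 2489 kcal.
Fat: 45% × 2489 = 1120.05 kcal; carbohydrate: 1368.95 kcal.
Fat: 1120.05 kcal ÷ 9 kcal/g = 124.45 g.

124 g/day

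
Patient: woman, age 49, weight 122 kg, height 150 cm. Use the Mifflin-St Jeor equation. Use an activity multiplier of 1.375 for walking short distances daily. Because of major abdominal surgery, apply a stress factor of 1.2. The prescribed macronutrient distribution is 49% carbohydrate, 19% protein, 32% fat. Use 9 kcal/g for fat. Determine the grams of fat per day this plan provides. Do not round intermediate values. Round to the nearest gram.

Mifflin-St Jeor (female): BMR = 10(122) + 6.25(150) − 5(49) − 161 = 1220 + 937.5 − 245 − 161 = 1751.5 kcal/day.
TEE = 1751.5 × 1.375 = 2408.3125 kcal/day.
With stress factor 1.2: 2408.3125 × 1.2 = 2889.975 kcal/day.
Fat energy = 32% × 2889.975 = 924.792 kcal.
Fat = 924.792 ÷ 9 kcal/g = 102.7547 g.

103 g/day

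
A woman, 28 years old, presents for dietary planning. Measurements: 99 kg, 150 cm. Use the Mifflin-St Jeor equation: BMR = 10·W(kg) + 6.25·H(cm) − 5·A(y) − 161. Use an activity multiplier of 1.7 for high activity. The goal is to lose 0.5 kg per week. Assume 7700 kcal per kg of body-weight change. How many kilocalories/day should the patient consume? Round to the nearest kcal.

Mifflin-St Jeor (female): BMR = 10(99) + 6.25(150) − 5(28) − 161 = 990 + 937.5 − 140 − 161 = 1626.5 kcal/day.
TEE = 1626.5 × 1.7 = 2765.05 kcal/day.
Required daily deficit = 0.5 × 7700 ÷ 7 = 550 kcal/day.
Target intake = 2765.05 − 550 = 2215.05 kcal/day.

2215 kilocalories/day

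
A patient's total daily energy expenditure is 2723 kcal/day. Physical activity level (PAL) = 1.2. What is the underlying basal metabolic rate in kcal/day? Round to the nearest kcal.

BMR = TEE ÷ activity factor = 2723 ÷ 1.2 = 2269.1667 kcal/day.

2269 kcal/day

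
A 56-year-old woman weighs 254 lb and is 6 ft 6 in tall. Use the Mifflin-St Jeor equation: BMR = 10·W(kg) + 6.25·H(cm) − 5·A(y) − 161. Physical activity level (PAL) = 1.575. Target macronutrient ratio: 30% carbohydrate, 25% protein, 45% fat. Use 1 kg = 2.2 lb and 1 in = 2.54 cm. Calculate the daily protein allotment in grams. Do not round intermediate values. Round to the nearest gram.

192 g/day

Convert to metric: weight = 254 ÷ 2.2 = 115.4545 kg; height = (6×12 + 6) × 2.54 = 78 × 2.54 = 198.12 cm.
Mifflin-St Jeor (female): BMR = 10(115.4545) + 6.25(198.12) − 5(56) − 161 = 1154.5455 + 1238.25 − 280 − 161 = 1951.7955 kcal/day.
TEE = 1951.7955 × 1.575 = 3074.0778 kcal/day.
Protein energy = 25% × 3074.0778 = 768.5195 kcal.
Protein = 768.5195 ÷ 4 kcal/g = 192.1299 g.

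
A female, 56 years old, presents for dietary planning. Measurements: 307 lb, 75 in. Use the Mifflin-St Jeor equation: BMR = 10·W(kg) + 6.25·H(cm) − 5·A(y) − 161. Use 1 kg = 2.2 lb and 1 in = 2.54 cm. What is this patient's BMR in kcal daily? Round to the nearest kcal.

2145 kcal daily

Convert to metric: weight = 307 ÷ 2.2 = 139.5455 kg; height = 75 × 2.54 = 190.5 cm.
Mifflin-St Jeor (female): BMR = 10(139.5455) + 6.25(190.5) − 5(56) − 161 = 1395.4545 + 1190.625 − 280 − 161 = 2145.0795 kcal/day.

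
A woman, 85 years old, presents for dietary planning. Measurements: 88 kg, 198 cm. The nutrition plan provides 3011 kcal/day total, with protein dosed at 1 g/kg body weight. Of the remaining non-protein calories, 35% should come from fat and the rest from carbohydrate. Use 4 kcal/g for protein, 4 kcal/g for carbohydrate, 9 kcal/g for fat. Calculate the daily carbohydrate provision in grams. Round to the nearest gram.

Protein = 1 × 88 = 88 g → 88 × 4 = 352 kcal.
Non-protein calories = 3011 − 352 = 2659 kcal.
Fat: 35% × 2659 = 930.65 kcal; carbohydrate: 1728.35 kcal.
Carbohydrate: 1728.35 kcal ÷ 4 kcal/g = 432.0875 g.

432 g/day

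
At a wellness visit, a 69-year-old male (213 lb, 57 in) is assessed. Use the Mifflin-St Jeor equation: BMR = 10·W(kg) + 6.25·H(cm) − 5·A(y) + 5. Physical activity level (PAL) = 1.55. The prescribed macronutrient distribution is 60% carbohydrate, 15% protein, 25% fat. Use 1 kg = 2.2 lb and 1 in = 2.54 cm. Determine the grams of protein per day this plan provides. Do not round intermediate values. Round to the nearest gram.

Convert to metric: weight = 213 ÷ 2.2 = 96.8182 kg; height = 57 × 2.54 = 144.78 cm.
Mifflin-St Jeor (male): BMR = 10(96.8182) + 6.25(144.78) − 5(69) + 5 = 968.1818 + 904.875 − 345 + 5 = 1533.0568 kcal/day.
TEE = 1533.0568 × 1.55 = 2376.2381 kcal/day.
Protein energy = 15% × 2376.2381 = 356.4357 kcal.
Protein = 356.4357 ÷ 4 kcal/g = 89.1089 g.

89 g/day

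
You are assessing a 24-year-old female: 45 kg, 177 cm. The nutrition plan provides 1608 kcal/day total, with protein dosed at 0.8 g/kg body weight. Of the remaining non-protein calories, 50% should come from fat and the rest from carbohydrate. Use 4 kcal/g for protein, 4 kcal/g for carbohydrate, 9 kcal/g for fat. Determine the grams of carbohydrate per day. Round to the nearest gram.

183 g/day

Protein = 0.8 × 45 = 36 g → 36 × 4 = 144 kcal.
Non-protein calories = 1608 − 144 = 1464 kcal.
Fat: 50% × 1464 = 732 kcal; carbohydrate: 732 kcal.
Carbohydrate: 732 kcal ÷ 4 kcal/g = 183 g.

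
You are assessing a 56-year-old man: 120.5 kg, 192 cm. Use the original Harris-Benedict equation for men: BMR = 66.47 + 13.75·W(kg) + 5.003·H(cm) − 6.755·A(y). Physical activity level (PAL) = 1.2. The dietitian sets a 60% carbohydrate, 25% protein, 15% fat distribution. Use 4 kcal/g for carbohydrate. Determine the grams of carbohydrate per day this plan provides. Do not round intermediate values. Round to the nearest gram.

415 g/day

Harris-Benedict: BMR = 66.47 + 13.75(120.5) + 5.003(192) − 6.755(56) = 2305.641 kcal/day.
TEE = 2305.641 × 1.2 = 2766.7692 kcal/day.
Carbohydrate energy = 60% × 2766.7692 = 1660.0615 kcal.
Carbohydrate = 1660.0615 ÷ 4 kcal/g = 415.0154 g.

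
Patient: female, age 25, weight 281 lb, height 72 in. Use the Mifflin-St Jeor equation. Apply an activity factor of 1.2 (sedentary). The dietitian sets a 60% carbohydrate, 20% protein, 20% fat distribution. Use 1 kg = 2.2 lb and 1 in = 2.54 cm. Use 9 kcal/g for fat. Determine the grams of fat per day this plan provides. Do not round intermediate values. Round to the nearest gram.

Convert to metric: weight = 281 ÷ 2.2 = 127.7273 kg; height = 72 × 2.54 = 182.88 cm.
Mifflin-St Jeor (female): BMR = 10(127.7273) + 6.25(182.88) − 5(25) − 161 = 1277.2727 + 1143 − 125 − 161 = 2134.2727 kcal/day.
TEE = 2134.2727 × 1.2 = 2561.1273 kcal/day.
Fat energy = 20% × 2561.1273 = 512.2255 kcal.
Fat = 512.2255 ÷ 9 kcal/g = 56.9139 g.

57 g/day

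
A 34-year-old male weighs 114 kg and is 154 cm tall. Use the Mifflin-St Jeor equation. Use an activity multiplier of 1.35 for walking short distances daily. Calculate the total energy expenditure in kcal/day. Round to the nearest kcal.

Mifflin-St Jeor (male): BMR = 10(114) + 6.25(154) − 5(34) + 5 = 1140 + 962.5 − 170 + 5 = 1937.5 kcal/day.
TEE = BMR × activity factor = 1937.5 × 1.35 = 2615.625 kcal/day.

2616 kcal/day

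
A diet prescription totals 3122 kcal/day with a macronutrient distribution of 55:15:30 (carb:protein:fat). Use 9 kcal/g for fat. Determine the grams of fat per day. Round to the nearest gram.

104 g/day

Fat energy = 30% × 3122 = 936.6 kcal.
At 9 kcal/g: 936.6 ÷ 9 = 104.0667 g.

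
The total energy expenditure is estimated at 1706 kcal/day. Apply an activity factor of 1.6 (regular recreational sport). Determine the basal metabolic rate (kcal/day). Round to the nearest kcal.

BMR = TEE ÷ activity factor = 1706 ÷ 1.6 = 1066.25 kcal/day.

1066 kcal/day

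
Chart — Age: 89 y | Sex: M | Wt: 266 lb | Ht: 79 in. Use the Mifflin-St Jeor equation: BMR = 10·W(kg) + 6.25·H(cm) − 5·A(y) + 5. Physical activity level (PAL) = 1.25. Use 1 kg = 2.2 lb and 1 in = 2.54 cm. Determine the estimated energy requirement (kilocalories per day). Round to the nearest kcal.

Convert to metric: weight = 266 ÷ 2.2 = 120.9091 kg; height = 79 × 2.54 = 200.66 cm.
Mifflin-St Jeor (male): BMR = 10(120.9091) + 6.25(200.66) − 5(89) + 5 = 1209.0909 + 1254.125 − 445 + 5 = 2023.2159 kcal/day.
TEE = BMR × activity factor = 2023.2159 × 1.25 = 2529.0199 kcal/day.

2529 kilocalories per day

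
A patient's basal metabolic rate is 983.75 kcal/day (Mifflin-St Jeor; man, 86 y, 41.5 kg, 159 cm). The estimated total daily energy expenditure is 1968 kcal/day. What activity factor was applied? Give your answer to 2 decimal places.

Activity factor = TEE ÷ BMR = 1968 ÷ 983.75 = 2.001.

2.00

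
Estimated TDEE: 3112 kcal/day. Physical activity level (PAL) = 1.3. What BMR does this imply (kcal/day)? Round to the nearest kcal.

BMR = TEE ÷ activity factor = 3112 ÷ 1.3 = 2393.8462 kcal/day.

2394 kcal/day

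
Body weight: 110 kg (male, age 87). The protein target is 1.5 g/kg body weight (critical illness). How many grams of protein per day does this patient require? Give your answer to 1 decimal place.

165.0 g/day

Protein = 1.5 g/kg × 110 kg = 165 g/day.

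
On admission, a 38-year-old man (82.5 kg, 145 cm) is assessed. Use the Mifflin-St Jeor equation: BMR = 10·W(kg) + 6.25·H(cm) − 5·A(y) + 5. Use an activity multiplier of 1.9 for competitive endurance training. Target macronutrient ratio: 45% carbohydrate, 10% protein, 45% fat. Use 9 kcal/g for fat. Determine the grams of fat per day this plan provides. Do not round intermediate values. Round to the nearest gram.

147 g/day

Mifflin-St Jeor (male): BMR = 10(82.5) + 6.25(145) − 5(38) + 5 = 825 + 906.25 − 190 + 5 = 1546.25 kcal/day.
TEE = 1546.25 × 1.9 = 2937.875 kcal/day.
Fat energy = 45% × 2937.875 = 1322.0438 kcal.
Fat = 1322.0438 ÷ 9 kcal/g = 146.8938 g.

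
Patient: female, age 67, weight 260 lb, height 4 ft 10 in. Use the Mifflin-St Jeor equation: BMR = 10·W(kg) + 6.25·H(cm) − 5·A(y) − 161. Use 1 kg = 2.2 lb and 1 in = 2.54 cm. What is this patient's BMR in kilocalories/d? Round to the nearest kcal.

1607 kilocalories/d

Convert to metric: weight = 260 ÷ 2.2 = 118.1818 kg; height = (4×12 + 10) × 2.54 = 58 × 2.54 = 147.32 cm.
Mifflin-St Jeor (female): BMR = 10(118.1818) + 6.25(147.32) − 5(67) − 161 = 1181.8182 + 920.75 − 335 − 161 = 1606.5682 kcal/day.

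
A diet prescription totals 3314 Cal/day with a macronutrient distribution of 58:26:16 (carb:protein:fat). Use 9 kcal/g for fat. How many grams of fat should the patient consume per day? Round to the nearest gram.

Fat energy = 16% × 3314 = 530.24 kcal.
At 9 kcal/g: 530.24 ÷ 9 = 58.9156 g.

59 g/day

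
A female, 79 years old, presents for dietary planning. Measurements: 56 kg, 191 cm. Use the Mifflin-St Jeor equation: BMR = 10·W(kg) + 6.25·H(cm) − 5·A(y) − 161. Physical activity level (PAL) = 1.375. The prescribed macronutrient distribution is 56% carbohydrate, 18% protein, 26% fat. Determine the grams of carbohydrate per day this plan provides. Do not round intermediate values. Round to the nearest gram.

231 g/day

Mifflin-St Jeor (female): BMR = 10(56) + 6.25(191) − 5(79) − 161 = 560 + 1193.75 − 395 − 161 = 1197.75 kcal/day.
TEE = 1197.75 × 1.375 = 1646.9063 kcal/day.
Carbohydrate energy = 56% × 1646.9063 = 922.2675 kcal.
Carbohydrate = 922.2675 ÷ 4 kcal/g = 230.5669 g.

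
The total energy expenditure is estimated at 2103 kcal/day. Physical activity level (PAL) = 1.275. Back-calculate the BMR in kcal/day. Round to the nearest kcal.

1649 kcal/day

BMR = TEE ÷ activity factor = 2103 ÷ 1.275 = 1649.4118 kcal/day.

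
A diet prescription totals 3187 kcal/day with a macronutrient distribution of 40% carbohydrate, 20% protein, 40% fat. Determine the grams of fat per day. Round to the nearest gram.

Fat energy = 40% × 3187 = 1274.8 kcal.
At 9 kcal/g: 1274.8 ÷ 9 = 141.6444 g.

142 g/day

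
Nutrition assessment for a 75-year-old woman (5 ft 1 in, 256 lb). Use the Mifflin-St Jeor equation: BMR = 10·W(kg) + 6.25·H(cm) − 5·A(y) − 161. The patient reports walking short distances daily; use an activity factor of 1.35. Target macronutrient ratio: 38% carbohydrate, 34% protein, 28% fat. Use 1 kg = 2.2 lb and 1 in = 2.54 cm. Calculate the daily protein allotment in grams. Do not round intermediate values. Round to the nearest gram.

Convert to metric: weight = 256 ÷ 2.2 = 116.3636 kg; height = (5×12 + 1) × 2.54 = 61 × 2.54 = 154.94 cm.
Mifflin-St Jeor (female): BMR = 10(116.3636) + 6.25(154.94) − 5(75) − 161 = 1163.6364 + 968.375 − 375 − 161 = 1596.0114 kcal/day.
TEE = 1596.0114 × 1.35 = 2154.6153 kcal/day.
Protein energy = 34% × 2154.6153 = 732.5692 kcal.
Protein = 732.5692 ÷ 4 kcal/g = 183.1423 g.

183 g/day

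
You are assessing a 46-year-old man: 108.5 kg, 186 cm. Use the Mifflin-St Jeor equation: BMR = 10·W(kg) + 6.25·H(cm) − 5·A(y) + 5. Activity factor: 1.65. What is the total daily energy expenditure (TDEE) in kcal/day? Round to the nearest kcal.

Mifflin-St Jeor (male): BMR = 10(108.5) + 6.25(186) − 5(46) + 5 = 1085 + 1162.5 − 230 + 5 = 2022.5 kcal/day.
TEE = BMR × activity factor = 2022.5 × 1.65 = 3337.125 kcal/day.

3337 kcal/day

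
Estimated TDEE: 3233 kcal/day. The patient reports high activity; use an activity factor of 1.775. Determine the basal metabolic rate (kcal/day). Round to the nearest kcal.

1821 kcal/day

BMR = TEE ÷ activity factor = 3233 ÷ 1.775 = 1821.4085 kcal/day.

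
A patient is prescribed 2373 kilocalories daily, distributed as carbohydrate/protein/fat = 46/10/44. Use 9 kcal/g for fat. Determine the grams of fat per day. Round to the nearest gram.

116 g/day

Fat energy = 44% × 2373 = 1044.12 kcal.
At 9 kcal/g: 1044.12 ÷ 9 = 116.0133 g.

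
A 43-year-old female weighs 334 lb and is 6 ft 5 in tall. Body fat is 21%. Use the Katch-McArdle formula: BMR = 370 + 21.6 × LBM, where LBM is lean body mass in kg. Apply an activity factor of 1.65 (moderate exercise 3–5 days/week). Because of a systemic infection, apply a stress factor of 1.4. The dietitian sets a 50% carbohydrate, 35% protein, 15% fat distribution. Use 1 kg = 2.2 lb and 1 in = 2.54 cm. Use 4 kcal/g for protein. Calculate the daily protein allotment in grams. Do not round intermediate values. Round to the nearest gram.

598 g/day

Convert to metric: weight = 334 ÷ 2.2 = 151.8182 kg; height = (6×12 + 5) × 2.54 = 77 × 2.54 = 195.58 cm.
LBM = 151.8182 × (1 − 0.21) = 119.9364 kg. Katch-McArdle: BMR = 370 + 21.6 × 119.9364 = 2960.6255 kcal/day.
TEE = 2960.6255 × 1.65 = 4885.032 kcal/day.
With stress factor 1.4: 4885.032 × 1.4 = 6839.0448 kcal/day.
Protein energy = 35% × 6839.0448 = 2393.6657 kcal.
Protein = 2393.6657 ÷ 4 kcal/g = 598.4164 g.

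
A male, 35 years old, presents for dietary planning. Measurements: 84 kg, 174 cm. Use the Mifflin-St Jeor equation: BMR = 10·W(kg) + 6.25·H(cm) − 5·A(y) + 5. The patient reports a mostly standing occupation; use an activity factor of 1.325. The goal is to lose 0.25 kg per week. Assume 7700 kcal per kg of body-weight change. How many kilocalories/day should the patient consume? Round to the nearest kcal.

2054 kilocalories/day

Mifflin-St Jeor (male): BMR = 10(84) + 6.25(174) − 5(35) + 5 = 840 + 1087.5 − 175 + 5 = 1757.5 kcal/day.
TEE = 1757.5 × 1.325 = 2328.6875 kcal/day.
Required daily deficit = 0.25 × 7700 ÷ 7 = 275 kcal/day.
Target intake = 2328.6875 − 275 = 2053.6875 kcal/day.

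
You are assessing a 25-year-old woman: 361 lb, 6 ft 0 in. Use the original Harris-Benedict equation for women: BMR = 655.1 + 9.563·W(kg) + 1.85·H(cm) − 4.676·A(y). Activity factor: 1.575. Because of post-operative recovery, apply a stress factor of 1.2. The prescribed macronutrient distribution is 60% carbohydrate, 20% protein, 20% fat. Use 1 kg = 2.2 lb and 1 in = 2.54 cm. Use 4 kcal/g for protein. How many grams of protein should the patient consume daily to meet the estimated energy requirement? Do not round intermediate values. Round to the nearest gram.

Convert to metric: weight = 361 ÷ 2.2 = 164.0909 kg; height = (6×12 + 0) × 2.54 = 72 × 2.54 = 182.88 cm.
Harris-Benedict: BMR = 655.1 + 9.563(164.0909) + 1.85(182.88) − 4.676(25) = 2445.7294 kcal/day.
TEE = 2445.7294 × 1.575 = 3852.0237 kcal/day.
With stress factor 1.2: 3852.0237 × 1.2 = 4622.4285 kcal/day.
Protein energy = 20% × 4622.4285 = 924.4857 kcal.
Protein = 924.4857 ÷ 4 kcal/g = 231.1214 g.

231 g/day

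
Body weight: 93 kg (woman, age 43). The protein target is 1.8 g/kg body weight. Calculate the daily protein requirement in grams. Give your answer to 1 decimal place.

167.4 g/day

Protein = 1.8 g/kg × 93 kg = 167.4 g/day.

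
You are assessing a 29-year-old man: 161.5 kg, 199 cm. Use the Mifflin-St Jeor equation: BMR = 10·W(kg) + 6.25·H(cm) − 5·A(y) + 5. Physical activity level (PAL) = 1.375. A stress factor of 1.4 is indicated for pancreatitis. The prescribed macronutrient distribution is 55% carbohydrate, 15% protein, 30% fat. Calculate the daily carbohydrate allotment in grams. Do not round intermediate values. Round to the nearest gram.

720 g/day

Mifflin-St Jeor (male): BMR = 10(161.5) + 6.25(199) − 5(29) + 5 = 1615 + 1243.75 − 145 + 5 = 2718.75 kcal/day.
TEE = 2718.75 × 1.375 = 3738.2813 kcal/day.
With stress factor 1.4: 3738.2813 × 1.4 = 5233.5938 kcal/day.
Carbohydrate energy = 55% × 5233.5938 = 2878.4766 kcal.
Carbohydrate = 2878.4766 ÷ 4 kcal/g = 719.6191 g.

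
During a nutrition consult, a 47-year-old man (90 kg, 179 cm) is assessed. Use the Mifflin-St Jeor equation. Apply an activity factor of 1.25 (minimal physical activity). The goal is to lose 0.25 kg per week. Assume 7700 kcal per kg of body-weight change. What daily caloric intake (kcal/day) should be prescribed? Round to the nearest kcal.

Mifflin-St Jeor (male): BMR = 10(90) + 6.25(179) − 5(47) + 5 = 900 + 1118.75 − 235 + 5 = 1788.75 kcal/day.
TEE = 1788.75 × 1.25 = 2235.9375 kcal/day.
Required daily deficit = 0.25 × 7700 ÷ 7 = 275 kcal/day.
Target intake = 2235.9375 − 275 = 1960.9375 kcal/day.

1961 kcal/day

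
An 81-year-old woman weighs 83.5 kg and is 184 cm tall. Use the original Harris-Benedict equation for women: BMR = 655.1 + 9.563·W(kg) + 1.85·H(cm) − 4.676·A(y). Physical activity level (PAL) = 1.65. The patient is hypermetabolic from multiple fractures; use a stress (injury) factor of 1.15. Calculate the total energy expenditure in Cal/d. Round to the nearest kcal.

Harris-Benedict: BMR = 655.1 + 9.563(83.5) + 1.85(184) − 4.676(81) = 1415.2545 kcal/day.
TEE = BMR × activity factor = 1415.2545 × 1.65 = 2335.1699 kcal/day.
Apply stress factor: 2335.1699 × 1.15 = 2685.4454 kcal/day.

2685 Cal/d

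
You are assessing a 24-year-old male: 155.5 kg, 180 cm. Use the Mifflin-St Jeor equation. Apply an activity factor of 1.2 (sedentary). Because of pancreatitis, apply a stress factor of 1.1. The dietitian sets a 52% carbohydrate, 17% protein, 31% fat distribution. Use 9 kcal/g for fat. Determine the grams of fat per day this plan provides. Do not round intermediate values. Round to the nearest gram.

Mifflin-St Jeor (male): BMR = 10(155.5) + 6.25(180) − 5(24) + 5 = 1555 + 1125 − 120 + 5 = 2565 kcal/day.
TEE = 2565 × 1.2 = 3078 kcal/day.
With stress factor 1.1: 3078 × 1.1 = 3385.8 kcal/day.
Fat energy = 31% × 3385.8 = 1049.598 kcal.
Fat = 1049.598 ÷ 9 kcal/g = 116.622 g.

117 g/day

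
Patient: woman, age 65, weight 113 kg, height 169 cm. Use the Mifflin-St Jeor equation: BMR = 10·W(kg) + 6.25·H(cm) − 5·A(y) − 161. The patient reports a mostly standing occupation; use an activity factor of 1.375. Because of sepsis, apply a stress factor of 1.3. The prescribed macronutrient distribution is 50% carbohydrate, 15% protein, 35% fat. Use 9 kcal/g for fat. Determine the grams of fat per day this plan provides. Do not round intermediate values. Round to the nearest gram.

118 g/day

Mifflin-St Jeor (female): BMR = 10(113) + 6.25(169) − 5(65) − 161 = 1130 + 1056.25 − 325 − 161 = 1700.25 kcal/day.
TEE = 1700.25 × 1.375 = 2337.8438 kcal/day.
With stress factor 1.3: 2337.8438 × 1.3 = 3039.1969 kcal/day.
Fat energy = 35% × 3039.1969 = 1063.7189 kcal.
Fat = 1063.7189 ÷ 9 kcal/g = 118.191 g.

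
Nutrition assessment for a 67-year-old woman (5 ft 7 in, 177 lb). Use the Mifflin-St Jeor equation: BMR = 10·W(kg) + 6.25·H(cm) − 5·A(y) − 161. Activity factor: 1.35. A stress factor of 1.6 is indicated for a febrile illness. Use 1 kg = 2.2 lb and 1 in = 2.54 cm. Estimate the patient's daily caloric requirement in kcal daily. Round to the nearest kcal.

2964 kcal daily

Convert to metric: weight = 177 ÷ 2.2 = 80.4545 kg; height = (5×12 + 7) × 2.54 = 67 × 2.54 = 170.18 cm.
Mifflin-St Jeor (female): BMR = 10(80.4545) + 6.25(170.18) − 5(67) − 161 = 804.5455 + 1063.625 − 335 − 161 = 1372.1705 kcal/day.
TEE = BMR × activity factor = 1372.1705 × 1.35 = 1852.4301 kcal/day.
Apply stress factor: 1852.4301 × 1.6 = 2963.8882 kcal/day.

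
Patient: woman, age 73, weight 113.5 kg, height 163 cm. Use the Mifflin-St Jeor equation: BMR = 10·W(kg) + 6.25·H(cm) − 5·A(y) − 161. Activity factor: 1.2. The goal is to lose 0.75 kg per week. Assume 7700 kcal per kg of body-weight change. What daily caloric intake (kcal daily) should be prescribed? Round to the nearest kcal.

1128 kcal daily

Mifflin-St Jeor (female): BMR = 10(113.5) + 6.25(163) − 5(73) − 161 = 1135 + 1018.75 − 365 − 161 = 1627.75 kcal/day.
TEE = 1627.75 × 1.2 = 1953.3 kcal/day.
Required daily deficit = 0.75 × 7700 ÷ 7 = 825 kcal/day.
Target intake = 1953.3 − 825 = 1128.3 kcal/day.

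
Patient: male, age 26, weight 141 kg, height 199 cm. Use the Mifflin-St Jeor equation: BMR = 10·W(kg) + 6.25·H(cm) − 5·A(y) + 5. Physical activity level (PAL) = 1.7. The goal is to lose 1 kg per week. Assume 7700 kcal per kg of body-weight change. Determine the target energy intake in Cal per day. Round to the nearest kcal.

Mifflin-St Jeor (male): BMR = 10(141) + 6.25(199) − 5(26) + 5 = 1410 + 1243.75 − 130 + 5 = 2528.75 kcal/day.
TEE = 2528.75 × 1.7 = 4298.875 kcal/day.
Required daily deficit = 1 × 7700 ÷ 7 = 1100 kcal/day.
Target intake = 4298.875 − 1100 = 3198.875 kcal/day.

3199 Cal per day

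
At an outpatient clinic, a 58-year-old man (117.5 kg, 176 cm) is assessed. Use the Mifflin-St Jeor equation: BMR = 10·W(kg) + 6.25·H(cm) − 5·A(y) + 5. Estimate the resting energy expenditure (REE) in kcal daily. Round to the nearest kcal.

Mifflin-St Jeor (male): BMR = 10(117.5) + 6.25(176) − 5(58) + 5 = 1175 + 1100 − 290 + 5 = 1990 kcal/day.

1990 kcal daily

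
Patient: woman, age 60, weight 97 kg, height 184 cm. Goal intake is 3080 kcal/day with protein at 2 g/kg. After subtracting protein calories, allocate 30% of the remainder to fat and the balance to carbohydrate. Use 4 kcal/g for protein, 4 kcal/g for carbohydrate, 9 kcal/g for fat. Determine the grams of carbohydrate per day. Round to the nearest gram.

Protein = 2 × 97 = 194 g → 194 × 4 = 776 kcal.
Non-protein calories = 3080 − 776 = 2304 kcal.
Fat: 30% × 2304 = 691.2 kcal; carbohydrate: 1612.8 kcal.
Carbohydrate: 1612.8 kcal ÷ 4 kcal/g = 403.2 g.

403 g/day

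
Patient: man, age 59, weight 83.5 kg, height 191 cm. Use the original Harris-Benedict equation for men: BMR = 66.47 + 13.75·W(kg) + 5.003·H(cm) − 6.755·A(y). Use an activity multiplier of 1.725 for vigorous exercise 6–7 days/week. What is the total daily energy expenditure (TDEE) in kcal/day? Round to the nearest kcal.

Harris-Benedict: BMR = 66.47 + 13.75(83.5) + 5.003(191) − 6.755(59) = 1771.623 kcal/day.
TEE = BMR × activity factor = 1771.623 × 1.725 = 3056.0497 kcal/day.

3056 kcal/day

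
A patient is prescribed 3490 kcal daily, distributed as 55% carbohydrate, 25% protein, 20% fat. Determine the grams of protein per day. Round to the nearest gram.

218 g/day

Protein energy = 25% × 3490 = 872.5 kcal.
At 4 kcal/g: 872.5 ÷ 4 = 218.125 g.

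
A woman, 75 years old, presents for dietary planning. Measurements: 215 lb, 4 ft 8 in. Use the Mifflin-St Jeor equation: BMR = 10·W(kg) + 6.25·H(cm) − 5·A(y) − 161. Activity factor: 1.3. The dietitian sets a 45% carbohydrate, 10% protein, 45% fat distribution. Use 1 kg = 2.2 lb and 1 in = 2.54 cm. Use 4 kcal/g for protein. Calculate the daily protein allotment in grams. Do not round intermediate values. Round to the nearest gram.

43 g/day

Convert to metric: weight = 215 ÷ 2.2 = 97.7273 kg; height = (4×12 + 8) × 2.54 = 56 × 2.54 = 142.24 cm.
Mifflin-St Jeor (female): BMR = 10(97.7273) + 6.25(142.24) − 5(75) − 161 = 977.2727 + 889 − 375 − 161 = 1330.2727 kcal/day.
TEE = 1330.2727 × 1.3 = 1729.3545 kcal/day.
Protein energy = 10% × 1729.3545 = 172.9355 kcal.
Protein = 172.9355 ÷ 4 kcal/g = 43.2339 g.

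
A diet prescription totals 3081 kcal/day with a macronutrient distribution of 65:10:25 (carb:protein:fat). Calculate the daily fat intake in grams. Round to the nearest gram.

86 g/day

Fat energy = 25% × 3081 = 770.25 kcal.
At 9 kcal/g: 770.25 ÷ 9 = 85.5833 g.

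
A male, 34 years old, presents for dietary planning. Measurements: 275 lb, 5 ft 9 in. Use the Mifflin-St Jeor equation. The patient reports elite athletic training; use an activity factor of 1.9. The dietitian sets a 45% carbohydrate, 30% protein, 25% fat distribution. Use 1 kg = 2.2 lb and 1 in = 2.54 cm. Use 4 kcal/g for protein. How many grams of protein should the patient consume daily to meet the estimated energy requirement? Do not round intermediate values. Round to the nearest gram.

Convert to metric: weight = 275 ÷ 2.2 = 125 kg; height = (5×12 + 9) × 2.54 = 69 × 2.54 = 175.26 cm.
Mifflin-St Jeor (male): BMR = 10(125) + 6.25(175.26) − 5(34) + 5 = 1250 + 1095.375 − 170 + 5 = 2180.375 kcal/day.
TEE = 2180.375 × 1.9 = 4142.7125 kcal/day.
Protein energy = 30% × 4142.7125 = 1242.8138 kcal.
Protein = 1242.8138 ÷ 4 kcal/g = 310.7034 g.

311 g/day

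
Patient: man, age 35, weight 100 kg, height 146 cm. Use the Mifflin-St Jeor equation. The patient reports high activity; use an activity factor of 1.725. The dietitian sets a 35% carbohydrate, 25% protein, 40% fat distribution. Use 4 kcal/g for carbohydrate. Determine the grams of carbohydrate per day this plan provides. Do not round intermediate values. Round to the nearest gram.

Mifflin-St Jeor (male): BMR = 10(100) + 6.25(146) − 5(35) + 5 = 1000 + 912.5 − 175 + 5 = 1742.5 kcal/day.
TEE = 1742.5 × 1.725 = 3005.8125 kcal/day.
Carbohydrate energy = 35% × 3005.8125 = 1052.0344 kcal.
Carbohydrate = 1052.0344 ÷ 4 kcal/g = 263.0086 g.

263 g/day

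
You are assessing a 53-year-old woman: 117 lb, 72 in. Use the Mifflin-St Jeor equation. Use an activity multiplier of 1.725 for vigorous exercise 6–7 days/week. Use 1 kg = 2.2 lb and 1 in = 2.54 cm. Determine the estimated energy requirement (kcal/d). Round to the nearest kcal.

2154 kcal/d

Convert to metric: weight = 117 ÷ 2.2 = 53.1818 kg; height = 72 × 2.54 = 182.88 cm.
Mifflin-St Jeor (female): BMR = 10(53.1818) + 6.25(182.88) − 5(53) − 161 = 531.8182 + 1143 − 265 − 161 = 1248.8182 kcal/day.
TEE = BMR × activity factor = 1248.8182 × 1.725 = 2154.2114 kcal/day.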